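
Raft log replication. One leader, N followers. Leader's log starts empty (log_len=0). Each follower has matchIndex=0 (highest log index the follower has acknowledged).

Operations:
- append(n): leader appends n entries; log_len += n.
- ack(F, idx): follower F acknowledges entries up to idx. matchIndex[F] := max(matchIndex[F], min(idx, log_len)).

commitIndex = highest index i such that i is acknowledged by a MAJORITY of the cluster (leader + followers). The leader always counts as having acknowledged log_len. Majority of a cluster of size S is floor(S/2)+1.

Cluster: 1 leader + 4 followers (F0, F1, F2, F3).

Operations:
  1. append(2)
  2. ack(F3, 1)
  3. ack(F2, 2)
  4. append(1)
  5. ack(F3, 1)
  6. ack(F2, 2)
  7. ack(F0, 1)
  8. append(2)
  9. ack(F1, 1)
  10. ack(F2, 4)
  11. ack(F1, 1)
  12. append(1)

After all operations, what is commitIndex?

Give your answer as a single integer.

Answer: 1

Derivation:
Op 1: append 2 -> log_len=2
Op 2: F3 acks idx 1 -> match: F0=0 F1=0 F2=0 F3=1; commitIndex=0
Op 3: F2 acks idx 2 -> match: F0=0 F1=0 F2=2 F3=1; commitIndex=1
Op 4: append 1 -> log_len=3
Op 5: F3 acks idx 1 -> match: F0=0 F1=0 F2=2 F3=1; commitIndex=1
Op 6: F2 acks idx 2 -> match: F0=0 F1=0 F2=2 F3=1; commitIndex=1
Op 7: F0 acks idx 1 -> match: F0=1 F1=0 F2=2 F3=1; commitIndex=1
Op 8: append 2 -> log_len=5
Op 9: F1 acks idx 1 -> match: F0=1 F1=1 F2=2 F3=1; commitIndex=1
Op 10: F2 acks idx 4 -> match: F0=1 F1=1 F2=4 F3=1; commitIndex=1
Op 11: F1 acks idx 1 -> match: F0=1 F1=1 F2=4 F3=1; commitIndex=1
Op 12: append 1 -> log_len=6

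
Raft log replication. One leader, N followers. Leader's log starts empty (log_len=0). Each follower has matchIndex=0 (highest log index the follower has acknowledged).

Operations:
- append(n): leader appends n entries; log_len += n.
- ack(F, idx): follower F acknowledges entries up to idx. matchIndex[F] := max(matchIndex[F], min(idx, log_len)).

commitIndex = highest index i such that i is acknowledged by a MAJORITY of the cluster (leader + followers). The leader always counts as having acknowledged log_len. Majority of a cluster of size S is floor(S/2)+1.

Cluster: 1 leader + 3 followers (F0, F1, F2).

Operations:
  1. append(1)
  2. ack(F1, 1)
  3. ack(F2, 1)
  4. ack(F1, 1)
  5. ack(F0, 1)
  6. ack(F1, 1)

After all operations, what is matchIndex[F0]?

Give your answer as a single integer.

Answer: 1

Derivation:
Op 1: append 1 -> log_len=1
Op 2: F1 acks idx 1 -> match: F0=0 F1=1 F2=0; commitIndex=0
Op 3: F2 acks idx 1 -> match: F0=0 F1=1 F2=1; commitIndex=1
Op 4: F1 acks idx 1 -> match: F0=0 F1=1 F2=1; commitIndex=1
Op 5: F0 acks idx 1 -> match: F0=1 F1=1 F2=1; commitIndex=1
Op 6: F1 acks idx 1 -> match: F0=1 F1=1 F2=1; commitIndex=1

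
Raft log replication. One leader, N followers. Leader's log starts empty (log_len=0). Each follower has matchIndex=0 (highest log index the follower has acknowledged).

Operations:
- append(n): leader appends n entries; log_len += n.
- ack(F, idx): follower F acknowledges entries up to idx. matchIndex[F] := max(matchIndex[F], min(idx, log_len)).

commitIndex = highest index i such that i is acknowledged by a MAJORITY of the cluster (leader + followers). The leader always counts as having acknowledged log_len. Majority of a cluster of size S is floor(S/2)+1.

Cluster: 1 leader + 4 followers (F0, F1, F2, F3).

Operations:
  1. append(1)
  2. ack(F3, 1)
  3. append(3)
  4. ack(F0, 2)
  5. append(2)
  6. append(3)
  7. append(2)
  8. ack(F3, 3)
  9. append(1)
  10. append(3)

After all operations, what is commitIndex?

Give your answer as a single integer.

Answer: 2

Derivation:
Op 1: append 1 -> log_len=1
Op 2: F3 acks idx 1 -> match: F0=0 F1=0 F2=0 F3=1; commitIndex=0
Op 3: append 3 -> log_len=4
Op 4: F0 acks idx 2 -> match: F0=2 F1=0 F2=0 F3=1; commitIndex=1
Op 5: append 2 -> log_len=6
Op 6: append 3 -> log_len=9
Op 7: append 2 -> log_len=11
Op 8: F3 acks idx 3 -> match: F0=2 F1=0 F2=0 F3=3; commitIndex=2
Op 9: append 1 -> log_len=12
Op 10: append 3 -> log_len=15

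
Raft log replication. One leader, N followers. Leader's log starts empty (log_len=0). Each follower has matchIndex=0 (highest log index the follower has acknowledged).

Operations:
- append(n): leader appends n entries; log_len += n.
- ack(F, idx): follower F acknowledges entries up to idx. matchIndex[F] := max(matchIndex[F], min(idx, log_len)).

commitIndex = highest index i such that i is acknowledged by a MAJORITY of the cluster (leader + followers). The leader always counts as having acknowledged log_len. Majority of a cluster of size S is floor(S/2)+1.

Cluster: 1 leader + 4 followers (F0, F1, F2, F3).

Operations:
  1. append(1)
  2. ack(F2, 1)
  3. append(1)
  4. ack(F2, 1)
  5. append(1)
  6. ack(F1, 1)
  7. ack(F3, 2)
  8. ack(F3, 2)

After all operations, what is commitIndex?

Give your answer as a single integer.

Op 1: append 1 -> log_len=1
Op 2: F2 acks idx 1 -> match: F0=0 F1=0 F2=1 F3=0; commitIndex=0
Op 3: append 1 -> log_len=2
Op 4: F2 acks idx 1 -> match: F0=0 F1=0 F2=1 F3=0; commitIndex=0
Op 5: append 1 -> log_len=3
Op 6: F1 acks idx 1 -> match: F0=0 F1=1 F2=1 F3=0; commitIndex=1
Op 7: F3 acks idx 2 -> match: F0=0 F1=1 F2=1 F3=2; commitIndex=1
Op 8: F3 acks idx 2 -> match: F0=0 F1=1 F2=1 F3=2; commitIndex=1

Answer: 1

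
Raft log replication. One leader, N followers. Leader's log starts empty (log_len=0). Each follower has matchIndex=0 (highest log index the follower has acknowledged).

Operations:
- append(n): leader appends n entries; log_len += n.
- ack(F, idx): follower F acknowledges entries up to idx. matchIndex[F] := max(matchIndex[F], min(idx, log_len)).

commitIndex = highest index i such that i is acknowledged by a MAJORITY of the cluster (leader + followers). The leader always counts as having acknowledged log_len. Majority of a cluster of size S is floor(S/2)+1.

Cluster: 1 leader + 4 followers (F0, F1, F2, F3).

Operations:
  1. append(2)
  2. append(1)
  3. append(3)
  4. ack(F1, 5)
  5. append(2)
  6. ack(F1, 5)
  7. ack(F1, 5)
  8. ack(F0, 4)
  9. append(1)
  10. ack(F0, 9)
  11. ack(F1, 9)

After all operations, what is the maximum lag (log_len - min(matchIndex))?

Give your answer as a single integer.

Op 1: append 2 -> log_len=2
Op 2: append 1 -> log_len=3
Op 3: append 3 -> log_len=6
Op 4: F1 acks idx 5 -> match: F0=0 F1=5 F2=0 F3=0; commitIndex=0
Op 5: append 2 -> log_len=8
Op 6: F1 acks idx 5 -> match: F0=0 F1=5 F2=0 F3=0; commitIndex=0
Op 7: F1 acks idx 5 -> match: F0=0 F1=5 F2=0 F3=0; commitIndex=0
Op 8: F0 acks idx 4 -> match: F0=4 F1=5 F2=0 F3=0; commitIndex=4
Op 9: append 1 -> log_len=9
Op 10: F0 acks idx 9 -> match: F0=9 F1=5 F2=0 F3=0; commitIndex=5
Op 11: F1 acks idx 9 -> match: F0=9 F1=9 F2=0 F3=0; commitIndex=9

Answer: 9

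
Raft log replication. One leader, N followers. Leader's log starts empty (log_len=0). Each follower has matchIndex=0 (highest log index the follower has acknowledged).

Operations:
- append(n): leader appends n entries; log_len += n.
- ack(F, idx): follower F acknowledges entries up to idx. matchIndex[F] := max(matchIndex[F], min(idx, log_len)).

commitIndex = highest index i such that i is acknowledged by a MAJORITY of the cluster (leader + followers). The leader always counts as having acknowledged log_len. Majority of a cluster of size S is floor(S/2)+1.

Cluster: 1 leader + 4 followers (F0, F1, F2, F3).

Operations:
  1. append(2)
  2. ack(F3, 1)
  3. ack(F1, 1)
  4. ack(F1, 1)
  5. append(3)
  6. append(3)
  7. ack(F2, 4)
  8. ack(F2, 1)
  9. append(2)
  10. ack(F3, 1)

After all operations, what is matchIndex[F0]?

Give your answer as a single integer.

Answer: 0

Derivation:
Op 1: append 2 -> log_len=2
Op 2: F3 acks idx 1 -> match: F0=0 F1=0 F2=0 F3=1; commitIndex=0
Op 3: F1 acks idx 1 -> match: F0=0 F1=1 F2=0 F3=1; commitIndex=1
Op 4: F1 acks idx 1 -> match: F0=0 F1=1 F2=0 F3=1; commitIndex=1
Op 5: append 3 -> log_len=5
Op 6: append 3 -> log_len=8
Op 7: F2 acks idx 4 -> match: F0=0 F1=1 F2=4 F3=1; commitIndex=1
Op 8: F2 acks idx 1 -> match: F0=0 F1=1 F2=4 F3=1; commitIndex=1
Op 9: append 2 -> log_len=10
Op 10: F3 acks idx 1 -> match: F0=0 F1=1 F2=4 F3=1; commitIndex=1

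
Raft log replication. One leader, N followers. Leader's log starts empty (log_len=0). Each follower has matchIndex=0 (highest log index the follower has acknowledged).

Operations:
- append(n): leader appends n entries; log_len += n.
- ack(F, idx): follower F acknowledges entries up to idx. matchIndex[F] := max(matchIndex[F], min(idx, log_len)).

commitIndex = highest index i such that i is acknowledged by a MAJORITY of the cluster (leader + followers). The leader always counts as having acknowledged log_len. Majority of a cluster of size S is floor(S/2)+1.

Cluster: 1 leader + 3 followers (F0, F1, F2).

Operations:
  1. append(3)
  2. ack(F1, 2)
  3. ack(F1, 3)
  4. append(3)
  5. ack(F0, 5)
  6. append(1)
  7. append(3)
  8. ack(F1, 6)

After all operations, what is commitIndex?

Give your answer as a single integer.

Answer: 5

Derivation:
Op 1: append 3 -> log_len=3
Op 2: F1 acks idx 2 -> match: F0=0 F1=2 F2=0; commitIndex=0
Op 3: F1 acks idx 3 -> match: F0=0 F1=3 F2=0; commitIndex=0
Op 4: append 3 -> log_len=6
Op 5: F0 acks idx 5 -> match: F0=5 F1=3 F2=0; commitIndex=3
Op 6: append 1 -> log_len=7
Op 7: append 3 -> log_len=10
Op 8: F1 acks idx 6 -> match: F0=5 F1=6 F2=0; commitIndex=5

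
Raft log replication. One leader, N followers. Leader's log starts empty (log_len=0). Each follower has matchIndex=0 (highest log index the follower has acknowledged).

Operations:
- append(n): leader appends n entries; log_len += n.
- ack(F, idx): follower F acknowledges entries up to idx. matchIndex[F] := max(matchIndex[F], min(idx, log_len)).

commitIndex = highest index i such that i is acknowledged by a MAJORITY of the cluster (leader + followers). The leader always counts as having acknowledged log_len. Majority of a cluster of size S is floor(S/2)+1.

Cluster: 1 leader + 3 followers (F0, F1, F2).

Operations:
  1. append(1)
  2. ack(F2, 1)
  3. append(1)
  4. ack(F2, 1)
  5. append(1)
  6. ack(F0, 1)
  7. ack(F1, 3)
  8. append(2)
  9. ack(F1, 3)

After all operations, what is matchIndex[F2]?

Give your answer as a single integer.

Answer: 1

Derivation:
Op 1: append 1 -> log_len=1
Op 2: F2 acks idx 1 -> match: F0=0 F1=0 F2=1; commitIndex=0
Op 3: append 1 -> log_len=2
Op 4: F2 acks idx 1 -> match: F0=0 F1=0 F2=1; commitIndex=0
Op 5: append 1 -> log_len=3
Op 6: F0 acks idx 1 -> match: F0=1 F1=0 F2=1; commitIndex=1
Op 7: F1 acks idx 3 -> match: F0=1 F1=3 F2=1; commitIndex=1
Op 8: append 2 -> log_len=5
Op 9: F1 acks idx 3 -> match: F0=1 F1=3 F2=1; commitIndex=1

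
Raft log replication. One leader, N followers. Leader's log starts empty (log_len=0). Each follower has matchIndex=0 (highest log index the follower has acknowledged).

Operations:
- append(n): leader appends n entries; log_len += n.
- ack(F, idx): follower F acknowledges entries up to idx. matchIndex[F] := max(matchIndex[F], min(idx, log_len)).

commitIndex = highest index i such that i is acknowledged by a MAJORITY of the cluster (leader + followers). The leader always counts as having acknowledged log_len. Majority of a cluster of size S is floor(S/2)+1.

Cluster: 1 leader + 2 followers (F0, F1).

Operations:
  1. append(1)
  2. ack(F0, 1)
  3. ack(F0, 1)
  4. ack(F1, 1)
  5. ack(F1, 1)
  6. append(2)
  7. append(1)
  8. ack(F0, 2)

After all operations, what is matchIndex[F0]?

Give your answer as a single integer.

Op 1: append 1 -> log_len=1
Op 2: F0 acks idx 1 -> match: F0=1 F1=0; commitIndex=1
Op 3: F0 acks idx 1 -> match: F0=1 F1=0; commitIndex=1
Op 4: F1 acks idx 1 -> match: F0=1 F1=1; commitIndex=1
Op 5: F1 acks idx 1 -> match: F0=1 F1=1; commitIndex=1
Op 6: append 2 -> log_len=3
Op 7: append 1 -> log_len=4
Op 8: F0 acks idx 2 -> match: F0=2 F1=1; commitIndex=2

Answer: 2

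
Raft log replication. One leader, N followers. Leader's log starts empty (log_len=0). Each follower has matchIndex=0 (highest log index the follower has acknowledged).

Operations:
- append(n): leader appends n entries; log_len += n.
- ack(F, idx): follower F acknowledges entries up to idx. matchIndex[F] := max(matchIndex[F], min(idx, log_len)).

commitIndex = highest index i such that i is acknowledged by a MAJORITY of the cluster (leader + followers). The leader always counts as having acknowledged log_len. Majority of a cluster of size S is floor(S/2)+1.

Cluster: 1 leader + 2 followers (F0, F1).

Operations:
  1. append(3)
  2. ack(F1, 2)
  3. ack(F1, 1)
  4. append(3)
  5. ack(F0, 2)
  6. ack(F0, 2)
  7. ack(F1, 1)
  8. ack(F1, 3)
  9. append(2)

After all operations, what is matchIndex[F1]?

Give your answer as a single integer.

Answer: 3

Derivation:
Op 1: append 3 -> log_len=3
Op 2: F1 acks idx 2 -> match: F0=0 F1=2; commitIndex=2
Op 3: F1 acks idx 1 -> match: F0=0 F1=2; commitIndex=2
Op 4: append 3 -> log_len=6
Op 5: F0 acks idx 2 -> match: F0=2 F1=2; commitIndex=2
Op 6: F0 acks idx 2 -> match: F0=2 F1=2; commitIndex=2
Op 7: F1 acks idx 1 -> match: F0=2 F1=2; commitIndex=2
Op 8: F1 acks idx 3 -> match: F0=2 F1=3; commitIndex=3
Op 9: append 2 -> log_len=8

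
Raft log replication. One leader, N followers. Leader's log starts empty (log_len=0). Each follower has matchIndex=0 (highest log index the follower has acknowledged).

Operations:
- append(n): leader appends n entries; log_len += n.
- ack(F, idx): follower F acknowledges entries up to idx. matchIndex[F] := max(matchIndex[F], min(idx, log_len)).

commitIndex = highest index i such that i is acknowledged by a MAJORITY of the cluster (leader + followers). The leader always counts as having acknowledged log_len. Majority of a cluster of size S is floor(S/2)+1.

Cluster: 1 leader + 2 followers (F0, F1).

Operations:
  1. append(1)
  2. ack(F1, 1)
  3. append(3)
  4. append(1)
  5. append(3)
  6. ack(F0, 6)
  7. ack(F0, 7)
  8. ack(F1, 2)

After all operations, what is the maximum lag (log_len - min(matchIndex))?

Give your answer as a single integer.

Answer: 6

Derivation:
Op 1: append 1 -> log_len=1
Op 2: F1 acks idx 1 -> match: F0=0 F1=1; commitIndex=1
Op 3: append 3 -> log_len=4
Op 4: append 1 -> log_len=5
Op 5: append 3 -> log_len=8
Op 6: F0 acks idx 6 -> match: F0=6 F1=1; commitIndex=6
Op 7: F0 acks idx 7 -> match: F0=7 F1=1; commitIndex=7
Op 8: F1 acks idx 2 -> match: F0=7 F1=2; commitIndex=7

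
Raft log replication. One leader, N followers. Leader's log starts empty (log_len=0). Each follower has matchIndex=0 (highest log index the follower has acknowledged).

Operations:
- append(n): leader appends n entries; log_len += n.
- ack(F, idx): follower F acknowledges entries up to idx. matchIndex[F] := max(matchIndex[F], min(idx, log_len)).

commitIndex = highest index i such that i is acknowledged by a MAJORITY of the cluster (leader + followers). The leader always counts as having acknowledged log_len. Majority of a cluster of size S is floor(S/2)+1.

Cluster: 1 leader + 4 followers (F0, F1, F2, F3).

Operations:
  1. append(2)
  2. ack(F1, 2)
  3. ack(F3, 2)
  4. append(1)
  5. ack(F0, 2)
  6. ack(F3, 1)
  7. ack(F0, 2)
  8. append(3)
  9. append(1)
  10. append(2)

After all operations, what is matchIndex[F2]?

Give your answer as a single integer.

Answer: 0

Derivation:
Op 1: append 2 -> log_len=2
Op 2: F1 acks idx 2 -> match: F0=0 F1=2 F2=0 F3=0; commitIndex=0
Op 3: F3 acks idx 2 -> match: F0=0 F1=2 F2=0 F3=2; commitIndex=2
Op 4: append 1 -> log_len=3
Op 5: F0 acks idx 2 -> match: F0=2 F1=2 F2=0 F3=2; commitIndex=2
Op 6: F3 acks idx 1 -> match: F0=2 F1=2 F2=0 F3=2; commitIndex=2
Op 7: F0 acks idx 2 -> match: F0=2 F1=2 F2=0 F3=2; commitIndex=2
Op 8: append 3 -> log_len=6
Op 9: append 1 -> log_len=7
Op 10: append 2 -> log_len=9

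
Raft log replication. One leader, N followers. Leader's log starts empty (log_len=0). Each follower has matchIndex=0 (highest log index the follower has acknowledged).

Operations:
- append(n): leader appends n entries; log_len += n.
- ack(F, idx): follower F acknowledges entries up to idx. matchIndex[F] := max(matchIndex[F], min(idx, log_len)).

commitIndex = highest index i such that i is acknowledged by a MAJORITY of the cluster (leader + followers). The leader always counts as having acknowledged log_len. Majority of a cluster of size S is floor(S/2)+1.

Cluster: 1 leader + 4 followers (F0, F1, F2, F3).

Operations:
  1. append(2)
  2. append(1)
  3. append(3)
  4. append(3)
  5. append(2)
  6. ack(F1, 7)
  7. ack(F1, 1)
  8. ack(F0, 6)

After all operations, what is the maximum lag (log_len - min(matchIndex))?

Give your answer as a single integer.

Answer: 11

Derivation:
Op 1: append 2 -> log_len=2
Op 2: append 1 -> log_len=3
Op 3: append 3 -> log_len=6
Op 4: append 3 -> log_len=9
Op 5: append 2 -> log_len=11
Op 6: F1 acks idx 7 -> match: F0=0 F1=7 F2=0 F3=0; commitIndex=0
Op 7: F1 acks idx 1 -> match: F0=0 F1=7 F2=0 F3=0; commitIndex=0
Op 8: F0 acks idx 6 -> match: F0=6 F1=7 F2=0 F3=0; commitIndex=6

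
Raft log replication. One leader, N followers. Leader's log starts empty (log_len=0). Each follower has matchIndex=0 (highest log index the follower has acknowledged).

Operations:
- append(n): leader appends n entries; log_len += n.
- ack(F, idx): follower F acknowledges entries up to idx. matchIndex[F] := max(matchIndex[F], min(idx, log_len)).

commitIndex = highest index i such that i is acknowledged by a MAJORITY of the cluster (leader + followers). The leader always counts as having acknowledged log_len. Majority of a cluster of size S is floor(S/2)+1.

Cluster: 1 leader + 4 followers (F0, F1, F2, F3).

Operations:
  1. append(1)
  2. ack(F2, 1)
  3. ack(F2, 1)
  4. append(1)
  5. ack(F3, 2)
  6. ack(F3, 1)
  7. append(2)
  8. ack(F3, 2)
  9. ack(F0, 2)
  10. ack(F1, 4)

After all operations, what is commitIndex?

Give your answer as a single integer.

Answer: 2

Derivation:
Op 1: append 1 -> log_len=1
Op 2: F2 acks idx 1 -> match: F0=0 F1=0 F2=1 F3=0; commitIndex=0
Op 3: F2 acks idx 1 -> match: F0=0 F1=0 F2=1 F3=0; commitIndex=0
Op 4: append 1 -> log_len=2
Op 5: F3 acks idx 2 -> match: F0=0 F1=0 F2=1 F3=2; commitIndex=1
Op 6: F3 acks idx 1 -> match: F0=0 F1=0 F2=1 F3=2; commitIndex=1
Op 7: append 2 -> log_len=4
Op 8: F3 acks idx 2 -> match: F0=0 F1=0 F2=1 F3=2; commitIndex=1
Op 9: F0 acks idx 2 -> match: F0=2 F1=0 F2=1 F3=2; commitIndex=2
Op 10: F1 acks idx 4 -> match: F0=2 F1=4 F2=1 F3=2; commitIndex=2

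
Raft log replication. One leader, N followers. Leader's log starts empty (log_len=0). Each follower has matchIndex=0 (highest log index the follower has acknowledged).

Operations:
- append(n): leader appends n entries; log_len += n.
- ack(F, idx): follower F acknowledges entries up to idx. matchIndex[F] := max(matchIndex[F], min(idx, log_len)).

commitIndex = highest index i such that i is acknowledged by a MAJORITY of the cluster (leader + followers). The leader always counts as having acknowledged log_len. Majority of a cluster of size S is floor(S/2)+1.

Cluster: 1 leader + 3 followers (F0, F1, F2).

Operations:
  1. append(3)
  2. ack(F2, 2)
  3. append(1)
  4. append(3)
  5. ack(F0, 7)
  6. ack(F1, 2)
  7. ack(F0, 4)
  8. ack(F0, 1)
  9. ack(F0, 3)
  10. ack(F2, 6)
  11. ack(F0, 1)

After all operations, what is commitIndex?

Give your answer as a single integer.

Answer: 6

Derivation:
Op 1: append 3 -> log_len=3
Op 2: F2 acks idx 2 -> match: F0=0 F1=0 F2=2; commitIndex=0
Op 3: append 1 -> log_len=4
Op 4: append 3 -> log_len=7
Op 5: F0 acks idx 7 -> match: F0=7 F1=0 F2=2; commitIndex=2
Op 6: F1 acks idx 2 -> match: F0=7 F1=2 F2=2; commitIndex=2
Op 7: F0 acks idx 4 -> match: F0=7 F1=2 F2=2; commitIndex=2
Op 8: F0 acks idx 1 -> match: F0=7 F1=2 F2=2; commitIndex=2
Op 9: F0 acks idx 3 -> match: F0=7 F1=2 F2=2; commitIndex=2
Op 10: F2 acks idx 6 -> match: F0=7 F1=2 F2=6; commitIndex=6
Op 11: F0 acks idx 1 -> match: F0=7 F1=2 F2=6; commitIndex=6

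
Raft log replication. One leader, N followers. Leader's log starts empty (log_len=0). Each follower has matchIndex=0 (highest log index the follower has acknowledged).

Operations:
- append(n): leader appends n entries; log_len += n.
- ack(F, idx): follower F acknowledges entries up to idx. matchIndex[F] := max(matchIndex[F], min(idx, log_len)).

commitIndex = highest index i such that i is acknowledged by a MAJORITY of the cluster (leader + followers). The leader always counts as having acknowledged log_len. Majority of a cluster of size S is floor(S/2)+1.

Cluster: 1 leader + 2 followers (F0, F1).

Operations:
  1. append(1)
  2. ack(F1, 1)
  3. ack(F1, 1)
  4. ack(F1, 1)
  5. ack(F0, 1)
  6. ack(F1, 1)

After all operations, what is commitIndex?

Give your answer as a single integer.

Answer: 1

Derivation:
Op 1: append 1 -> log_len=1
Op 2: F1 acks idx 1 -> match: F0=0 F1=1; commitIndex=1
Op 3: F1 acks idx 1 -> match: F0=0 F1=1; commitIndex=1
Op 4: F1 acks idx 1 -> match: F0=0 F1=1; commitIndex=1
Op 5: F0 acks idx 1 -> match: F0=1 F1=1; commitIndex=1
Op 6: F1 acks idx 1 -> match: F0=1 F1=1; commitIndex=1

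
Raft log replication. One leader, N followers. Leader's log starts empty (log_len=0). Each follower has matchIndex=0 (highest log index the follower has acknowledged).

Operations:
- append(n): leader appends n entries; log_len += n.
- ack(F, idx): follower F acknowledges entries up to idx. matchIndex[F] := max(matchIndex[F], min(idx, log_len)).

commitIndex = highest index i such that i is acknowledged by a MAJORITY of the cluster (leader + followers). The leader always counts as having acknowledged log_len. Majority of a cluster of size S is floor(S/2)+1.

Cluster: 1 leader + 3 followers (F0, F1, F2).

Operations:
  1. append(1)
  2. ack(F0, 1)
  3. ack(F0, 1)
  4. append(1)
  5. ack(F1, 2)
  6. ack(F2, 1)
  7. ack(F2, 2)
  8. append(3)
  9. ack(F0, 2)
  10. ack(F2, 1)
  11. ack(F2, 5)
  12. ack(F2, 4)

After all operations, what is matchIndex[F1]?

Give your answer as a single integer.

Answer: 2

Derivation:
Op 1: append 1 -> log_len=1
Op 2: F0 acks idx 1 -> match: F0=1 F1=0 F2=0; commitIndex=0
Op 3: F0 acks idx 1 -> match: F0=1 F1=0 F2=0; commitIndex=0
Op 4: append 1 -> log_len=2
Op 5: F1 acks idx 2 -> match: F0=1 F1=2 F2=0; commitIndex=1
Op 6: F2 acks idx 1 -> match: F0=1 F1=2 F2=1; commitIndex=1
Op 7: F2 acks idx 2 -> match: F0=1 F1=2 F2=2; commitIndex=2
Op 8: append 3 -> log_len=5
Op 9: F0 acks idx 2 -> match: F0=2 F1=2 F2=2; commitIndex=2
Op 10: F2 acks idx 1 -> match: F0=2 F1=2 F2=2; commitIndex=2
Op 11: F2 acks idx 5 -> match: F0=2 F1=2 F2=5; commitIndex=2
Op 12: F2 acks idx 4 -> match: F0=2 F1=2 F2=5; commitIndex=2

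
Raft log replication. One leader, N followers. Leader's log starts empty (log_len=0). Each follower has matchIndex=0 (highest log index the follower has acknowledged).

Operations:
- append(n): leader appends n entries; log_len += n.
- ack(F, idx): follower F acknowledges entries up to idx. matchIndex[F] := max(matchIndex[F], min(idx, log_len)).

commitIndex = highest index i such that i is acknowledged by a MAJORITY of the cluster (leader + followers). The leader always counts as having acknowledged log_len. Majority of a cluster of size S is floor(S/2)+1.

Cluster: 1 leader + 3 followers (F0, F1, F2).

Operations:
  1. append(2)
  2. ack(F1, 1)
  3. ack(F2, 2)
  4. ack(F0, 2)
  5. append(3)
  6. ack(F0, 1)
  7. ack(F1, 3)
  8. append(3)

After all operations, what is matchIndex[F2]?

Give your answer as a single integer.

Op 1: append 2 -> log_len=2
Op 2: F1 acks idx 1 -> match: F0=0 F1=1 F2=0; commitIndex=0
Op 3: F2 acks idx 2 -> match: F0=0 F1=1 F2=2; commitIndex=1
Op 4: F0 acks idx 2 -> match: F0=2 F1=1 F2=2; commitIndex=2
Op 5: append 3 -> log_len=5
Op 6: F0 acks idx 1 -> match: F0=2 F1=1 F2=2; commitIndex=2
Op 7: F1 acks idx 3 -> match: F0=2 F1=3 F2=2; commitIndex=2
Op 8: append 3 -> log_len=8

Answer: 2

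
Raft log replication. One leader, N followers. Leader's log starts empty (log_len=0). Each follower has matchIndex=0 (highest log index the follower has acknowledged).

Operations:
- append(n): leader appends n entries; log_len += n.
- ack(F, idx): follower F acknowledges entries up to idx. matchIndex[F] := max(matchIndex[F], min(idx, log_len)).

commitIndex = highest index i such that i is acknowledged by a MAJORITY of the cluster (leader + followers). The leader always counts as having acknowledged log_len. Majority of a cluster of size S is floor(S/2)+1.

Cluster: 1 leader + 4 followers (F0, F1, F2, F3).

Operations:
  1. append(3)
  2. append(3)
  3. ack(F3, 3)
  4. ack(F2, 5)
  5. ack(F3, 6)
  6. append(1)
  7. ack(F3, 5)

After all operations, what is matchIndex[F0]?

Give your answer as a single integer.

Op 1: append 3 -> log_len=3
Op 2: append 3 -> log_len=6
Op 3: F3 acks idx 3 -> match: F0=0 F1=0 F2=0 F3=3; commitIndex=0
Op 4: F2 acks idx 5 -> match: F0=0 F1=0 F2=5 F3=3; commitIndex=3
Op 5: F3 acks idx 6 -> match: F0=0 F1=0 F2=5 F3=6; commitIndex=5
Op 6: append 1 -> log_len=7
Op 7: F3 acks idx 5 -> match: F0=0 F1=0 F2=5 F3=6; commitIndex=5

Answer: 0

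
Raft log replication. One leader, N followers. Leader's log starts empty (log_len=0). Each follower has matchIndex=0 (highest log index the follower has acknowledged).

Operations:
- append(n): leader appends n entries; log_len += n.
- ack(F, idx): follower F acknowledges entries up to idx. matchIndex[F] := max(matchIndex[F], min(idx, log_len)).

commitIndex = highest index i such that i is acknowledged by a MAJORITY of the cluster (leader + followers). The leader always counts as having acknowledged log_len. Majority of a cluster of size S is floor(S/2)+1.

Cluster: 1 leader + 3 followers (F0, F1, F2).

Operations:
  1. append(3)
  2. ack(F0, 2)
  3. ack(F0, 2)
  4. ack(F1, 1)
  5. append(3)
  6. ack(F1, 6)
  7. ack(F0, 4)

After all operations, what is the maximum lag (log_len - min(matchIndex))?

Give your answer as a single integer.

Op 1: append 3 -> log_len=3
Op 2: F0 acks idx 2 -> match: F0=2 F1=0 F2=0; commitIndex=0
Op 3: F0 acks idx 2 -> match: F0=2 F1=0 F2=0; commitIndex=0
Op 4: F1 acks idx 1 -> match: F0=2 F1=1 F2=0; commitIndex=1
Op 5: append 3 -> log_len=6
Op 6: F1 acks idx 6 -> match: F0=2 F1=6 F2=0; commitIndex=2
Op 7: F0 acks idx 4 -> match: F0=4 F1=6 F2=0; commitIndex=4

Answer: 6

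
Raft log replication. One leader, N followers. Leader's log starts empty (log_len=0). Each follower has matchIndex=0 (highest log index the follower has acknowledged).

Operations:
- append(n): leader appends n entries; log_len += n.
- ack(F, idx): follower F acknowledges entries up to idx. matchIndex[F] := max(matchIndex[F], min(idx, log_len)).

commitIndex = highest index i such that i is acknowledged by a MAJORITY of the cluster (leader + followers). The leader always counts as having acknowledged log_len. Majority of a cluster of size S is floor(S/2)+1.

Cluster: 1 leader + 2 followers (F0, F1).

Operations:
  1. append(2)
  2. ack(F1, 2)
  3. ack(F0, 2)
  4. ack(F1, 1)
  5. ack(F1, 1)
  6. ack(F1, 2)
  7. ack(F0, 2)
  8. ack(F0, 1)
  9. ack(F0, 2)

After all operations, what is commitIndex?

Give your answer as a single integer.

Op 1: append 2 -> log_len=2
Op 2: F1 acks idx 2 -> match: F0=0 F1=2; commitIndex=2
Op 3: F0 acks idx 2 -> match: F0=2 F1=2; commitIndex=2
Op 4: F1 acks idx 1 -> match: F0=2 F1=2; commitIndex=2
Op 5: F1 acks idx 1 -> match: F0=2 F1=2; commitIndex=2
Op 6: F1 acks idx 2 -> match: F0=2 F1=2; commitIndex=2
Op 7: F0 acks idx 2 -> match: F0=2 F1=2; commitIndex=2
Op 8: F0 acks idx 1 -> match: F0=2 F1=2; commitIndex=2
Op 9: F0 acks idx 2 -> match: F0=2 F1=2; commitIndex=2

Answer: 2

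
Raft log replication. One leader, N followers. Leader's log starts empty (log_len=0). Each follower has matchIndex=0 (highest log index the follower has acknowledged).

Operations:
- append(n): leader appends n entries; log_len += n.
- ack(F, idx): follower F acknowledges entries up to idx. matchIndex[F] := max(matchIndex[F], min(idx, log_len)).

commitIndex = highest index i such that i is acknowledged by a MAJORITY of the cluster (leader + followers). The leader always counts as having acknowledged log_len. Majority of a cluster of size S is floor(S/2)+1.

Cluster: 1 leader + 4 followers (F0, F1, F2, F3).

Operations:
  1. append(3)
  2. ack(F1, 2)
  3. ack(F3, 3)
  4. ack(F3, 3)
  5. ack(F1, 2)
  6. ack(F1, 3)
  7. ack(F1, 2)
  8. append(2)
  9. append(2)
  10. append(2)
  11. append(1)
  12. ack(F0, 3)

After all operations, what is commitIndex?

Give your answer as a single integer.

Op 1: append 3 -> log_len=3
Op 2: F1 acks idx 2 -> match: F0=0 F1=2 F2=0 F3=0; commitIndex=0
Op 3: F3 acks idx 3 -> match: F0=0 F1=2 F2=0 F3=3; commitIndex=2
Op 4: F3 acks idx 3 -> match: F0=0 F1=2 F2=0 F3=3; commitIndex=2
Op 5: F1 acks idx 2 -> match: F0=0 F1=2 F2=0 F3=3; commitIndex=2
Op 6: F1 acks idx 3 -> match: F0=0 F1=3 F2=0 F3=3; commitIndex=3
Op 7: F1 acks idx 2 -> match: F0=0 F1=3 F2=0 F3=3; commitIndex=3
Op 8: append 2 -> log_len=5
Op 9: append 2 -> log_len=7
Op 10: append 2 -> log_len=9
Op 11: append 1 -> log_len=10
Op 12: F0 acks idx 3 -> match: F0=3 F1=3 F2=0 F3=3; commitIndex=3

Answer: 3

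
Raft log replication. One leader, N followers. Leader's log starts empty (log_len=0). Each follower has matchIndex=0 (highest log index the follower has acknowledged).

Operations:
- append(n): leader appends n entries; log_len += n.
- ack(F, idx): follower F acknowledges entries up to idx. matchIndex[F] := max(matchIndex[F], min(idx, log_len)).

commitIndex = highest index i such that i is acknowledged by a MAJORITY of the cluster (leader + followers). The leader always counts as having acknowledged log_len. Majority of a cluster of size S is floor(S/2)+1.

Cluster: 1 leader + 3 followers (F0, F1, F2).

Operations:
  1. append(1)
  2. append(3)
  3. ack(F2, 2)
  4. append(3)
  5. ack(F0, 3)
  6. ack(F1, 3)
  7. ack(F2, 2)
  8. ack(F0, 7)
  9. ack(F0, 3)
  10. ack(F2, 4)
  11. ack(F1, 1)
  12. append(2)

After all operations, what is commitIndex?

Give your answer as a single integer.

Answer: 4

Derivation:
Op 1: append 1 -> log_len=1
Op 2: append 3 -> log_len=4
Op 3: F2 acks idx 2 -> match: F0=0 F1=0 F2=2; commitIndex=0
Op 4: append 3 -> log_len=7
Op 5: F0 acks idx 3 -> match: F0=3 F1=0 F2=2; commitIndex=2
Op 6: F1 acks idx 3 -> match: F0=3 F1=3 F2=2; commitIndex=3
Op 7: F2 acks idx 2 -> match: F0=3 F1=3 F2=2; commitIndex=3
Op 8: F0 acks idx 7 -> match: F0=7 F1=3 F2=2; commitIndex=3
Op 9: F0 acks idx 3 -> match: F0=7 F1=3 F2=2; commitIndex=3
Op 10: F2 acks idx 4 -> match: F0=7 F1=3 F2=4; commitIndex=4
Op 11: F1 acks idx 1 -> match: F0=7 F1=3 F2=4; commitIndex=4
Op 12: append 2 -> log_len=9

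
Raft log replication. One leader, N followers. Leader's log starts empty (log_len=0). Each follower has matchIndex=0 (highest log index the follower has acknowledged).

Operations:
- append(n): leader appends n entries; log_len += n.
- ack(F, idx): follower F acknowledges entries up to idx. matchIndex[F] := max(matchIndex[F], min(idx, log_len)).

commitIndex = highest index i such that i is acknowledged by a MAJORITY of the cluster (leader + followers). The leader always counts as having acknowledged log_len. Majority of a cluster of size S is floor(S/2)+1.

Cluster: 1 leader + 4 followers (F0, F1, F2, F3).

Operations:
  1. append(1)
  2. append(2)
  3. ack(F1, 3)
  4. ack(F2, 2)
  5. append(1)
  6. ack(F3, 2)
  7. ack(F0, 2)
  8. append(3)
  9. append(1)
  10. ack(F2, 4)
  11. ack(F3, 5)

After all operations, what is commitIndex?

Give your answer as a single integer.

Answer: 4

Derivation:
Op 1: append 1 -> log_len=1
Op 2: append 2 -> log_len=3
Op 3: F1 acks idx 3 -> match: F0=0 F1=3 F2=0 F3=0; commitIndex=0
Op 4: F2 acks idx 2 -> match: F0=0 F1=3 F2=2 F3=0; commitIndex=2
Op 5: append 1 -> log_len=4
Op 6: F3 acks idx 2 -> match: F0=0 F1=3 F2=2 F3=2; commitIndex=2
Op 7: F0 acks idx 2 -> match: F0=2 F1=3 F2=2 F3=2; commitIndex=2
Op 8: append 3 -> log_len=7
Op 9: append 1 -> log_len=8
Op 10: F2 acks idx 4 -> match: F0=2 F1=3 F2=4 F3=2; commitIndex=3
Op 11: F3 acks idx 5 -> match: F0=2 F1=3 F2=4 F3=5; commitIndex=4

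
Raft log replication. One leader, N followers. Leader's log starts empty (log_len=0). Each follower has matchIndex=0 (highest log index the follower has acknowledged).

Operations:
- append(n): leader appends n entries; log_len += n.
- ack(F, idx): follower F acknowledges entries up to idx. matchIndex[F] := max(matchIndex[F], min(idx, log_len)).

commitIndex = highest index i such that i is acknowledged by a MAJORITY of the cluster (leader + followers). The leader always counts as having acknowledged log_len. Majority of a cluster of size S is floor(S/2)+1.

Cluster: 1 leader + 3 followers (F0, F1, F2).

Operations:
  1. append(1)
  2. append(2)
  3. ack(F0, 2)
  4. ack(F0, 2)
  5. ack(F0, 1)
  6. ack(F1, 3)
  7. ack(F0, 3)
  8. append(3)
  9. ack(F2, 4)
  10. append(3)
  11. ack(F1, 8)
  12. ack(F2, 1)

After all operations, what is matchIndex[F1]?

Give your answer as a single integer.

Op 1: append 1 -> log_len=1
Op 2: append 2 -> log_len=3
Op 3: F0 acks idx 2 -> match: F0=2 F1=0 F2=0; commitIndex=0
Op 4: F0 acks idx 2 -> match: F0=2 F1=0 F2=0; commitIndex=0
Op 5: F0 acks idx 1 -> match: F0=2 F1=0 F2=0; commitIndex=0
Op 6: F1 acks idx 3 -> match: F0=2 F1=3 F2=0; commitIndex=2
Op 7: F0 acks idx 3 -> match: F0=3 F1=3 F2=0; commitIndex=3
Op 8: append 3 -> log_len=6
Op 9: F2 acks idx 4 -> match: F0=3 F1=3 F2=4; commitIndex=3
Op 10: append 3 -> log_len=9
Op 11: F1 acks idx 8 -> match: F0=3 F1=8 F2=4; commitIndex=4
Op 12: F2 acks idx 1 -> match: F0=3 F1=8 F2=4; commitIndex=4

Answer: 8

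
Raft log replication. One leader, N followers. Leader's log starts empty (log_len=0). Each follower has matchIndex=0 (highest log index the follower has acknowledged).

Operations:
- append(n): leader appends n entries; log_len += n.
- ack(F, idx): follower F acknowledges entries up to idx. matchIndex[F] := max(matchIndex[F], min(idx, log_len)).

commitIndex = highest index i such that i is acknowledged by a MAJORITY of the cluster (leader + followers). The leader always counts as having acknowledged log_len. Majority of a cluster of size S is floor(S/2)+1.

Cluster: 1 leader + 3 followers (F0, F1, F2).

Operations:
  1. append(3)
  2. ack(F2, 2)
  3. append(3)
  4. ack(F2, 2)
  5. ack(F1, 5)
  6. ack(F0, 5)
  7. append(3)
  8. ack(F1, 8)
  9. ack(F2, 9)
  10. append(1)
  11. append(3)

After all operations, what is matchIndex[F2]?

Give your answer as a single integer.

Answer: 9

Derivation:
Op 1: append 3 -> log_len=3
Op 2: F2 acks idx 2 -> match: F0=0 F1=0 F2=2; commitIndex=0
Op 3: append 3 -> log_len=6
Op 4: F2 acks idx 2 -> match: F0=0 F1=0 F2=2; commitIndex=0
Op 5: F1 acks idx 5 -> match: F0=0 F1=5 F2=2; commitIndex=2
Op 6: F0 acks idx 5 -> match: F0=5 F1=5 F2=2; commitIndex=5
Op 7: append 3 -> log_len=9
Op 8: F1 acks idx 8 -> match: F0=5 F1=8 F2=2; commitIndex=5
Op 9: F2 acks idx 9 -> match: F0=5 F1=8 F2=9; commitIndex=8
Op 10: append 1 -> log_len=10
Op 11: append 3 -> log_len=13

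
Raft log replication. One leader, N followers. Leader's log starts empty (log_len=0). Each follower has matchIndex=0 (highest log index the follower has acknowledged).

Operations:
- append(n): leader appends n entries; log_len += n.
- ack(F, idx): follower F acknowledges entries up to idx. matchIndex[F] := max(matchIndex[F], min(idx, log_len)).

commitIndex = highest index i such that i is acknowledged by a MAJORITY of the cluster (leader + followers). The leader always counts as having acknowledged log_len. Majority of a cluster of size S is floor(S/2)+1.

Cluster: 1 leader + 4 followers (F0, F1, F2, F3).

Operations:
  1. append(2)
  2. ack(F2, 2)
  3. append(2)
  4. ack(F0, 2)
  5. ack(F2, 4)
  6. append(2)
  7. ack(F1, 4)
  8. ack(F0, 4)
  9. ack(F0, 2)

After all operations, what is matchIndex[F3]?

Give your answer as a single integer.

Answer: 0

Derivation:
Op 1: append 2 -> log_len=2
Op 2: F2 acks idx 2 -> match: F0=0 F1=0 F2=2 F3=0; commitIndex=0
Op 3: append 2 -> log_len=4
Op 4: F0 acks idx 2 -> match: F0=2 F1=0 F2=2 F3=0; commitIndex=2
Op 5: F2 acks idx 4 -> match: F0=2 F1=0 F2=4 F3=0; commitIndex=2
Op 6: append 2 -> log_len=6
Op 7: F1 acks idx 4 -> match: F0=2 F1=4 F2=4 F3=0; commitIndex=4
Op 8: F0 acks idx 4 -> match: F0=4 F1=4 F2=4 F3=0; commitIndex=4
Op 9: F0 acks idx 2 -> match: F0=4 F1=4 F2=4 F3=0; commitIndex=4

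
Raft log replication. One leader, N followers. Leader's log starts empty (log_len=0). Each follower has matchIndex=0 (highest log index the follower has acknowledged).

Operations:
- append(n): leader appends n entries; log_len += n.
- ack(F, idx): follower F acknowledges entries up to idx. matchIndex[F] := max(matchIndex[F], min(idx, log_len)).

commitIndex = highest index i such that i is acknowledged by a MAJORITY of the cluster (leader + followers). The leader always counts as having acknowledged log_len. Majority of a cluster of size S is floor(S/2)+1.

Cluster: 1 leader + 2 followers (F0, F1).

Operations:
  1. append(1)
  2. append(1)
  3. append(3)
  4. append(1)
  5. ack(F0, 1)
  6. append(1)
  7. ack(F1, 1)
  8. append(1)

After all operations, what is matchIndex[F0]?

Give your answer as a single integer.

Answer: 1

Derivation:
Op 1: append 1 -> log_len=1
Op 2: append 1 -> log_len=2
Op 3: append 3 -> log_len=5
Op 4: append 1 -> log_len=6
Op 5: F0 acks idx 1 -> match: F0=1 F1=0; commitIndex=1
Op 6: append 1 -> log_len=7
Op 7: F1 acks idx 1 -> match: F0=1 F1=1; commitIndex=1
Op 8: append 1 -> log_len=8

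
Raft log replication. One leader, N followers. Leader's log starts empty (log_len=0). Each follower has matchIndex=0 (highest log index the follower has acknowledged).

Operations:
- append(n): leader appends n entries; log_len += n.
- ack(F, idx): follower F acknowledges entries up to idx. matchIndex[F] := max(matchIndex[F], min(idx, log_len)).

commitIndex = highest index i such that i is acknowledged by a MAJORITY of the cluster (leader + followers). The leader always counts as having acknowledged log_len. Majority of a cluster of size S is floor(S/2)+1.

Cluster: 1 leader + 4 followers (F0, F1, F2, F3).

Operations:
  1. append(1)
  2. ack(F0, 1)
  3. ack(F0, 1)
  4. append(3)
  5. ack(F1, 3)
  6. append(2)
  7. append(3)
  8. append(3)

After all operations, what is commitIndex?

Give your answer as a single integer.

Answer: 1

Derivation:
Op 1: append 1 -> log_len=1
Op 2: F0 acks idx 1 -> match: F0=1 F1=0 F2=0 F3=0; commitIndex=0
Op 3: F0 acks idx 1 -> match: F0=1 F1=0 F2=0 F3=0; commitIndex=0
Op 4: append 3 -> log_len=4
Op 5: F1 acks idx 3 -> match: F0=1 F1=3 F2=0 F3=0; commitIndex=1
Op 6: append 2 -> log_len=6
Op 7: append 3 -> log_len=9
Op 8: append 3 -> log_len=12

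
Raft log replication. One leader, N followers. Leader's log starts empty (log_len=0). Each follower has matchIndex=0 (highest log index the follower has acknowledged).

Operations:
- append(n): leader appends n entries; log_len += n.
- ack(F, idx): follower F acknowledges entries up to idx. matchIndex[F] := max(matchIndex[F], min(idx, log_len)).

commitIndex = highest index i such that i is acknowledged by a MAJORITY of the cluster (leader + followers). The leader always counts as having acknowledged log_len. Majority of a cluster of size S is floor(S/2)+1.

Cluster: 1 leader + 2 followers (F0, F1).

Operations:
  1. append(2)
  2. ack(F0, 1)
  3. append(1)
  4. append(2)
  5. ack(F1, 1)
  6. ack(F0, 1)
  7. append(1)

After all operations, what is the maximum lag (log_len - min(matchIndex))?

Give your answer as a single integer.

Op 1: append 2 -> log_len=2
Op 2: F0 acks idx 1 -> match: F0=1 F1=0; commitIndex=1
Op 3: append 1 -> log_len=3
Op 4: append 2 -> log_len=5
Op 5: F1 acks idx 1 -> match: F0=1 F1=1; commitIndex=1
Op 6: F0 acks idx 1 -> match: F0=1 F1=1; commitIndex=1
Op 7: append 1 -> log_len=6

Answer: 5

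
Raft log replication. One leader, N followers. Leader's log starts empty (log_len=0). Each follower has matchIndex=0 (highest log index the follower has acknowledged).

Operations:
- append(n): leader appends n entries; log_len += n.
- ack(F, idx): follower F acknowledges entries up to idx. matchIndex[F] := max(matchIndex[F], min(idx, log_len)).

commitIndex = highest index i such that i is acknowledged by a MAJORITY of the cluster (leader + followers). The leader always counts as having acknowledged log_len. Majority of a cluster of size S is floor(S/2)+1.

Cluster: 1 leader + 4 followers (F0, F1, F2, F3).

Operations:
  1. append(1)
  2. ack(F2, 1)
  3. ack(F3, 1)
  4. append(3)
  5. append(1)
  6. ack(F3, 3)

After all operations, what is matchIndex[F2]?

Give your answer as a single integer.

Answer: 1

Derivation:
Op 1: append 1 -> log_len=1
Op 2: F2 acks idx 1 -> match: F0=0 F1=0 F2=1 F3=0; commitIndex=0
Op 3: F3 acks idx 1 -> match: F0=0 F1=0 F2=1 F3=1; commitIndex=1
Op 4: append 3 -> log_len=4
Op 5: append 1 -> log_len=5
Op 6: F3 acks idx 3 -> match: F0=0 F1=0 F2=1 F3=3; commitIndex=1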